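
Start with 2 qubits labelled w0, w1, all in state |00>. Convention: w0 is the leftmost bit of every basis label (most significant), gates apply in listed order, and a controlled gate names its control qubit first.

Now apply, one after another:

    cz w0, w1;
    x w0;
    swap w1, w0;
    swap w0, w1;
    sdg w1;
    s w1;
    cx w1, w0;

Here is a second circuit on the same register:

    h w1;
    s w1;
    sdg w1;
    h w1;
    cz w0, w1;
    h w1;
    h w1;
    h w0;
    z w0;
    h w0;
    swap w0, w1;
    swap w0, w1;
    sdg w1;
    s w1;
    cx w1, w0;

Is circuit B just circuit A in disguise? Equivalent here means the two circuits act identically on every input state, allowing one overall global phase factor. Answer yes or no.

Yes — the two circuits implement the same unitary up to a global phase.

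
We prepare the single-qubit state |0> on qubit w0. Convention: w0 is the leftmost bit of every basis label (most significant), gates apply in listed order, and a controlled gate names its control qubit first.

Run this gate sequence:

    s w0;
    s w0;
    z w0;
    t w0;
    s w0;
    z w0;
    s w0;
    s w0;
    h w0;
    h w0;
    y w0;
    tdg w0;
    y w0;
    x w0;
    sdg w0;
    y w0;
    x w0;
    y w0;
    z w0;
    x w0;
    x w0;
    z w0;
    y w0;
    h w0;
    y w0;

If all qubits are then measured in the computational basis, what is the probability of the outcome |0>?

Outcome |0> occurs with probability 1/2. Key observation: the block from step 18 through step 23 cancels to the identity and can be dropped.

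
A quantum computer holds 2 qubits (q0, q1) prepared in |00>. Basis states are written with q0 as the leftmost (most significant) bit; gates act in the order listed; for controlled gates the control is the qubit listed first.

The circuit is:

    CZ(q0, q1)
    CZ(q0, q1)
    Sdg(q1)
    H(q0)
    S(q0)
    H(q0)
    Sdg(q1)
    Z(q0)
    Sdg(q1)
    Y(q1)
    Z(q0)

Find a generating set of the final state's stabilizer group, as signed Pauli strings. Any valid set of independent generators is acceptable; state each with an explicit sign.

One valid set of independent stabilizer generators is -YI, -IZ (any independent generating set of the same group is equally correct).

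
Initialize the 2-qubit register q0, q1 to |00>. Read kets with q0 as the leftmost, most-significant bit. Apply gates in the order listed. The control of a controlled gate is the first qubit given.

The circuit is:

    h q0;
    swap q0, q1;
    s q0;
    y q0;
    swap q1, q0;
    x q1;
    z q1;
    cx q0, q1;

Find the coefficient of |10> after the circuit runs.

|10> carries amplitude 0 in the final state.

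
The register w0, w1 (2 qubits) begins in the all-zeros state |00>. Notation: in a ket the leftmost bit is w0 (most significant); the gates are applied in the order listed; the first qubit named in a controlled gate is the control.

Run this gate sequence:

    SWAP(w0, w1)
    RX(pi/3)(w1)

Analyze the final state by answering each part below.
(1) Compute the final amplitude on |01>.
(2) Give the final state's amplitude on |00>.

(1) |01> carries amplitude -I/2 in the final state.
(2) The amplitude on |00> is sqrt(3)/2.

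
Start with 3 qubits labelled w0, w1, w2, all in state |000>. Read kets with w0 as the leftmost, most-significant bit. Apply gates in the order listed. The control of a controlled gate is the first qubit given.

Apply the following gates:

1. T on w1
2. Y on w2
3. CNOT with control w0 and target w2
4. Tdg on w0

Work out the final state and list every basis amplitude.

After the circuit, the state carries amplitude I on |001>, and 0 on every other basis state.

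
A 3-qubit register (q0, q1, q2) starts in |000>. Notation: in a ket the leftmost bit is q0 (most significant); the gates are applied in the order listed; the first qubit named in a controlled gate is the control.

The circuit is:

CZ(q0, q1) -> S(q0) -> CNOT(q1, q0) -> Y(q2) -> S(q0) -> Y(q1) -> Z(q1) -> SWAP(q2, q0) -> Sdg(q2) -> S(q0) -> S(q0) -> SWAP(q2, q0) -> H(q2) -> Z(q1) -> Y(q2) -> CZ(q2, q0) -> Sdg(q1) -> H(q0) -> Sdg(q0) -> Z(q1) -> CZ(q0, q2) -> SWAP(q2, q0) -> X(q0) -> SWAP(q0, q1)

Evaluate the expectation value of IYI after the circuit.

The expectation value of IYI is 0.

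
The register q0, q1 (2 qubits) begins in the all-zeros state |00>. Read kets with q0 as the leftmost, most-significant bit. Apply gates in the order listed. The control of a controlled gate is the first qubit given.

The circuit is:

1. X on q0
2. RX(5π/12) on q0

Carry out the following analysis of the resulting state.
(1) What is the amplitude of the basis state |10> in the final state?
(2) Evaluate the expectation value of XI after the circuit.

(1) The final state's coefficient on |10> equals sqrt(6 - 3*sqrt(2))/4 + sqrt(sqrt(2) + 2)/4.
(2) The observable XI averages to 0.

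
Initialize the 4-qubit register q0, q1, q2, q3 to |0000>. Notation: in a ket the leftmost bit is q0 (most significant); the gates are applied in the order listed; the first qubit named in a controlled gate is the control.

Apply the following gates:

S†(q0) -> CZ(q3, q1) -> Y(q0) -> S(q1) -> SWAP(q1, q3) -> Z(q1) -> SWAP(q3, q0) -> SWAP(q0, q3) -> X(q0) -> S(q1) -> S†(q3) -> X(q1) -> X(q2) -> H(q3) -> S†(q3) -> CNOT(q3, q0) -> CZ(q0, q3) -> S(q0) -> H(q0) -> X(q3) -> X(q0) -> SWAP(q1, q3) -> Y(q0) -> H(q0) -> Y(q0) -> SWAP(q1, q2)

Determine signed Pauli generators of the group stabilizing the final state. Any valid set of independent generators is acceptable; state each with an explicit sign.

The final state is stabilized by the group generated by +XIXI, -ZIZI, -IZII, -IIIZ; other independent generating sets are equally valid.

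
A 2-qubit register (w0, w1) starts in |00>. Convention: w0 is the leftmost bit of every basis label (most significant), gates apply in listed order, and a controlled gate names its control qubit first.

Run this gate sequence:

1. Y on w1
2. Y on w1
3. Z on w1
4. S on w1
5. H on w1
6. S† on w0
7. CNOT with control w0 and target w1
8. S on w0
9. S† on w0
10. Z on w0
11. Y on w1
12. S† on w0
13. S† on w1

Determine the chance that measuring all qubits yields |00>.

Outcome |00> occurs with probability 1/2.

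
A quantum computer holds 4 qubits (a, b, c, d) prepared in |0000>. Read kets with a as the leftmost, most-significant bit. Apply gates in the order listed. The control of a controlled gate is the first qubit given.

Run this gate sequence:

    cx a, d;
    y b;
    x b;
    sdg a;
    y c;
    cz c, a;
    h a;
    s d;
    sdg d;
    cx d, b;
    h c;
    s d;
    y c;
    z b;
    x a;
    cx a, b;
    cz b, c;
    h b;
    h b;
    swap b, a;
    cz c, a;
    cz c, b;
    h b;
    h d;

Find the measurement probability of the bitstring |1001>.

The probability of measuring |1001> is 1/16.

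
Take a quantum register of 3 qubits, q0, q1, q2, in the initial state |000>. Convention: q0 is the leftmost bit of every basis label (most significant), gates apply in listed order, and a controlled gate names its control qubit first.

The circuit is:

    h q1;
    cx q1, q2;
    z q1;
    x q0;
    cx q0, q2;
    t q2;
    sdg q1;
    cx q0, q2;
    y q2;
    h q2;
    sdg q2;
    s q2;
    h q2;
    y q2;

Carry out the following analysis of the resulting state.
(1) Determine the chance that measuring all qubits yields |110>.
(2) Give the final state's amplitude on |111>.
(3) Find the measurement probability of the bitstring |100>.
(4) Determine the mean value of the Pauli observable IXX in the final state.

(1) A full measurement returns |110> with probability 0. Key observation: steps 10-13 multiply out to the identity, so the circuit reduces to the remaining gates.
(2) The final state's coefficient on |111> equals sqrt(2)*I/2.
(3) Outcome |100> occurs with probability 1/2.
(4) The observable IXX averages to sqrt(2)/2.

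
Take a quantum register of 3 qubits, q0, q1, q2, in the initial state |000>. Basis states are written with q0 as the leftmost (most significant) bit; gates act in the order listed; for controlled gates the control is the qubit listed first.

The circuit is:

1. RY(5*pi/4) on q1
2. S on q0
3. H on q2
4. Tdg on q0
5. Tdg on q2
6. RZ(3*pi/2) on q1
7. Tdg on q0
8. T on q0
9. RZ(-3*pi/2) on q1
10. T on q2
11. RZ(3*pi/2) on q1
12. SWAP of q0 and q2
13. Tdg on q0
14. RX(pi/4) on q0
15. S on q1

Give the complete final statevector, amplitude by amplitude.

The final amplitudes are -sqrt(2)*I/4 + exp(I*pi/4)/4 + I/4 on |000>, 0 on |001>, -sqrt(2)*exp(I*pi/4)/4 - exp(I*pi/4)/4 + I/4 on |010>, 0 on |011>, 1/4 - sqrt(2)*exp(3*I*pi/4)/4 + exp(3*I*pi/4)/4 on |100>, 0 on |101>, -sqrt(2)/4 - 1/4 + exp(3*I*pi/4)/4 on |110>, 0 on |111>. Key observation: the block from step 5 through step 10 cancels to the identity and can be dropped.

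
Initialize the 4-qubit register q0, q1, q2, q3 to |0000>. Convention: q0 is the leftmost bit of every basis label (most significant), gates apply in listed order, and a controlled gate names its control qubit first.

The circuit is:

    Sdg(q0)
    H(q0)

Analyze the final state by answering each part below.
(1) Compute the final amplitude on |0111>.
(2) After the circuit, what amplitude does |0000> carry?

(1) The amplitude on |0111> is 0.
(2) The final state's coefficient on |0000> equals sqrt(2)/2.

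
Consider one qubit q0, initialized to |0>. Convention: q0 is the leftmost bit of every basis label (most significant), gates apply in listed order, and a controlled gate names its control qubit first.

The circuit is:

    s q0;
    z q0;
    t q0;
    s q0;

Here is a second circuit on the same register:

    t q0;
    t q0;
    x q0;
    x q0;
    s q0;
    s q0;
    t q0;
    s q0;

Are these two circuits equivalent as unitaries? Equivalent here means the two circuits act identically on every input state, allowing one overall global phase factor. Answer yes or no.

Yes, they are equivalent — the unitaries differ by at most a global phase.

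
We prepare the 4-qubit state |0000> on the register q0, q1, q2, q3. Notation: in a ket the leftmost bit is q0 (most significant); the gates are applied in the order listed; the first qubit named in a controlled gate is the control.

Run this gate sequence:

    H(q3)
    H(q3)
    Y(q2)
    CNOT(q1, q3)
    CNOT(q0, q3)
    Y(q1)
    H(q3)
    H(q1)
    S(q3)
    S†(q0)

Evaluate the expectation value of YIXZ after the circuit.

The expectation value of YIXZ is 0.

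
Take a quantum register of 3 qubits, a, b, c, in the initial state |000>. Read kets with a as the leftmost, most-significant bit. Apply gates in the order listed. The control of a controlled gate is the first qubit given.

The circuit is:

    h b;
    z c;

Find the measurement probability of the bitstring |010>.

The probability of measuring |010> is 1/2.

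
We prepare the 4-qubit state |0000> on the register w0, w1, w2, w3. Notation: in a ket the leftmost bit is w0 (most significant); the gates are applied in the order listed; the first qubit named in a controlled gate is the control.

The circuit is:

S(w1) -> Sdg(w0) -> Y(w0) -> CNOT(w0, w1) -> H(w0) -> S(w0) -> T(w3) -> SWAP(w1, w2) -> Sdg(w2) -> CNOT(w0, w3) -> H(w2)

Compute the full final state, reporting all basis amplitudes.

The final amplitudes are 1/2 on |0000>, -1/2 on |0010>, -I/2 on |1001>, I/2 on |1011>, and 0 on every other basis state.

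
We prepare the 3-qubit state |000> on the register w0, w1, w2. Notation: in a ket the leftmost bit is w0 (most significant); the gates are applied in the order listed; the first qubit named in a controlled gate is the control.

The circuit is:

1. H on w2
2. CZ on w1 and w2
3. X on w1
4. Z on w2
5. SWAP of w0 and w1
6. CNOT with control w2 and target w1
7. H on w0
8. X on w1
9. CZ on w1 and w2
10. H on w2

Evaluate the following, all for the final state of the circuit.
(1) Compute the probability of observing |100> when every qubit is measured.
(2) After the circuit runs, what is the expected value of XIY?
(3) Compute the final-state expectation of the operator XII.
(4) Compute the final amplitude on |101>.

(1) The probability of measuring |100> is 1/8.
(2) In the final state, XIY has expectation 0.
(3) The expectation value of XII is -1.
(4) The final state's coefficient on |101> equals -sqrt(2)/4.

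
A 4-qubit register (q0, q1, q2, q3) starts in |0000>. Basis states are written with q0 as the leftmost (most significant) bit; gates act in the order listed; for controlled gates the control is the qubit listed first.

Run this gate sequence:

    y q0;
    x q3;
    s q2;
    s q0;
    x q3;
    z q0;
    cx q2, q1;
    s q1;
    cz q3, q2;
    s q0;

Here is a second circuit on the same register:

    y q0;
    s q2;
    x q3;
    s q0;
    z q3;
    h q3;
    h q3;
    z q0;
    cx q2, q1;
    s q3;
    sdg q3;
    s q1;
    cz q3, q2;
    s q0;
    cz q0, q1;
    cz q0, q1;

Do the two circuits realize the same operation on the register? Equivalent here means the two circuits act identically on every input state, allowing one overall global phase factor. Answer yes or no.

No — the two circuits implement different unitaries, even allowing a global phase.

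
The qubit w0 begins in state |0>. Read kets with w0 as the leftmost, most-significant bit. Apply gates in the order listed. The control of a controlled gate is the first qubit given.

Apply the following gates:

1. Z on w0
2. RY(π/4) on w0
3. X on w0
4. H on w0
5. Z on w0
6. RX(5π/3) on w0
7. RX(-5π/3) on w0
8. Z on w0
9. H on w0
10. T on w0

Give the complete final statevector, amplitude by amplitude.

After the circuit, the state carries amplitude sqrt(2 - sqrt(2))/2 on |0>, sqrt(sqrt(2) + 2)*exp(I*pi/4)/2 on |1>. Key observation: steps 4-9 multiply out to the identity, so the circuit reduces to the remaining gates.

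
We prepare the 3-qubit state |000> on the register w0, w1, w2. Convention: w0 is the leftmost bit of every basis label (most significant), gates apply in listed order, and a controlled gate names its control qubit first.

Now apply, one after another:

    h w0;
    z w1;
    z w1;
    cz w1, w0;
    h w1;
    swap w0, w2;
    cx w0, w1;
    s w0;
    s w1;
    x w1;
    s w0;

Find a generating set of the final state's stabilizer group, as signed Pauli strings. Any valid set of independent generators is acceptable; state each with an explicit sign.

The final state is stabilized by the group generated by -IYI, +IIX, +ZII; other independent generating sets are equally valid.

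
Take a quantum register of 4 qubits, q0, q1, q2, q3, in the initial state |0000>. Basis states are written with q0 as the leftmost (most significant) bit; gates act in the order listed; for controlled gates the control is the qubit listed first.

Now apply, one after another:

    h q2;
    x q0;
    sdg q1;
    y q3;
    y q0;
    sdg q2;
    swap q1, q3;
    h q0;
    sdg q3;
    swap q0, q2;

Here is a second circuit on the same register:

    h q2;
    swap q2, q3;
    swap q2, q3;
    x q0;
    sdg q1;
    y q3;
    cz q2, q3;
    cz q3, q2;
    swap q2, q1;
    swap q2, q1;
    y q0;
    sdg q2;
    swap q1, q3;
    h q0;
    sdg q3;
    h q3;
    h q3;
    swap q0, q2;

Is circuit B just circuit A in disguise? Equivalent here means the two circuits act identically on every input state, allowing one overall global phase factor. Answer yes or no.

Yes — the two circuits implement the same unitary up to a global phase.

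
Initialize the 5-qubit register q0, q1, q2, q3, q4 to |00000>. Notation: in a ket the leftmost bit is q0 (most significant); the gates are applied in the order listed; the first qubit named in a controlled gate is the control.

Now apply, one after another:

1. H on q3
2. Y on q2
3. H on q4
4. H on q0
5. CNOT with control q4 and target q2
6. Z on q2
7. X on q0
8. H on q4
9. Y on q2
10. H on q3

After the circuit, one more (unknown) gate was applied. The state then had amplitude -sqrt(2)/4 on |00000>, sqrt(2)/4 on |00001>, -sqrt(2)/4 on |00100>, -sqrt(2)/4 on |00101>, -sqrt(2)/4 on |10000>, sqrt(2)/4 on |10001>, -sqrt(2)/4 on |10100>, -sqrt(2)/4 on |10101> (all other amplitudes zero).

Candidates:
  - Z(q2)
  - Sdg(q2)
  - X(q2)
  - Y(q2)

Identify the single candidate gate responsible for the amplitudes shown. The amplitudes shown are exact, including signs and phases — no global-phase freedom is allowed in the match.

It was X(q2) that produced the state shown.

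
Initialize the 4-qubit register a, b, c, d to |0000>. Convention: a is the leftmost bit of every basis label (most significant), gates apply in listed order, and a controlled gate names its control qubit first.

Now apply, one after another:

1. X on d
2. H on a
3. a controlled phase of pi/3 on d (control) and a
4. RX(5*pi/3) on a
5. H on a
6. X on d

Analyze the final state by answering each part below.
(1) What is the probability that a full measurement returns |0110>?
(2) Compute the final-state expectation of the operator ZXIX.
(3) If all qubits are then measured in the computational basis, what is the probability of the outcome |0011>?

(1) Outcome |0110> occurs with probability 0.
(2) The observable ZXIX averages to 0.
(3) Outcome |0011> occurs with probability 0.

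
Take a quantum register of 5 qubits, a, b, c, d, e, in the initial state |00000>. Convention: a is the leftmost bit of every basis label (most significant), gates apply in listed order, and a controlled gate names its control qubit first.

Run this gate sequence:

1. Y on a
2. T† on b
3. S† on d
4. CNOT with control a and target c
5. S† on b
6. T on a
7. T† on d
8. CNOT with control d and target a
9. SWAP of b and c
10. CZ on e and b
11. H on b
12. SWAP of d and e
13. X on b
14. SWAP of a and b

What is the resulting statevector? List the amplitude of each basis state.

The resulting statevector has amplitude -sqrt(2)*exp(3*I*pi/4)/2 on |01000>, sqrt(2)*exp(3*I*pi/4)/2 on |11000>, and 0 on every other basis state.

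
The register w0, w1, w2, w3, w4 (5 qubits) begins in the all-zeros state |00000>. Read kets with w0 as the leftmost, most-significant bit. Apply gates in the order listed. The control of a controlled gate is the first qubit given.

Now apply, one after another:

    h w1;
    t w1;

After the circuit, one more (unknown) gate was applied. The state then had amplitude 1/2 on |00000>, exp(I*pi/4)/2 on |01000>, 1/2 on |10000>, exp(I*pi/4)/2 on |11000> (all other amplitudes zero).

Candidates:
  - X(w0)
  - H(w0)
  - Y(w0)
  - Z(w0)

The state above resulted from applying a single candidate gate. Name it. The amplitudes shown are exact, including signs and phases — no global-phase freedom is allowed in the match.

The unique candidate consistent with the amplitudes is H(w0).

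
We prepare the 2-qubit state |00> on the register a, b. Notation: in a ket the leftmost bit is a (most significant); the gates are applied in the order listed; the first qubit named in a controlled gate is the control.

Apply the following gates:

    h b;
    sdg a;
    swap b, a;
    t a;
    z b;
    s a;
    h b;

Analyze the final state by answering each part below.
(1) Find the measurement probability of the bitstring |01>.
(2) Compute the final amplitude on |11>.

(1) Outcome |01> occurs with probability 1/4.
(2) |11> carries amplitude exp(3*I*pi/4)/2 in the final state.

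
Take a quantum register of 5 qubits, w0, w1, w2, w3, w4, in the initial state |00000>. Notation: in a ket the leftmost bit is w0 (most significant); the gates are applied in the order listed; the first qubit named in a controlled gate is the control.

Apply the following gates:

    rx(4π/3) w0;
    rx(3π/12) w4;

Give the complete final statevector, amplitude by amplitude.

The final amplitudes are -sqrt(sqrt(2) + 2)/4 on |00000>, I*sqrt(2 - sqrt(2))/4 on |00001>, -I*sqrt(3*sqrt(2) + 6)/4 on |10000>, -sqrt(6 - 3*sqrt(2))/4 on |10001>, and 0 on every other basis state.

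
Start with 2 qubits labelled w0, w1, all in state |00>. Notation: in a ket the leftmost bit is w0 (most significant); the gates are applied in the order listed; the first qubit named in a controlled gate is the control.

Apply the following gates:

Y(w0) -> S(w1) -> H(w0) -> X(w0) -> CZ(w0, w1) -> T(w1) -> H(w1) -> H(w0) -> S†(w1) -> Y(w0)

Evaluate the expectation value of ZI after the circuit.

The observable ZI averages to 1.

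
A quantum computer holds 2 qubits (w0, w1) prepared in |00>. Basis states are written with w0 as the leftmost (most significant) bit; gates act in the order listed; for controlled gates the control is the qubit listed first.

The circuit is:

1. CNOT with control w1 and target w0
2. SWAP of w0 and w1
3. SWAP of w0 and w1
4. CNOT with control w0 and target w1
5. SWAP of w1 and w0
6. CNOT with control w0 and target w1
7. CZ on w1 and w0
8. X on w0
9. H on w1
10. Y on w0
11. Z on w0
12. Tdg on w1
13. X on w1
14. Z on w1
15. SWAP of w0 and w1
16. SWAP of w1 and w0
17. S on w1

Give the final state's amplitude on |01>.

|01> carries amplitude -sqrt(2)/2 in the final state. Key observation: gates 2-3 undo each other exactly, leaving only the rest of the circuit to track.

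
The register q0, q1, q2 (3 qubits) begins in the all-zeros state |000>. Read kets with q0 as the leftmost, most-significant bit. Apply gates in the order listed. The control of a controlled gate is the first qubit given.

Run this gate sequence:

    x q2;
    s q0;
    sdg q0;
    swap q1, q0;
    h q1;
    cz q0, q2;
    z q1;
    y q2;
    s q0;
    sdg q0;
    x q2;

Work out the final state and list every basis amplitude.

The resulting statevector has amplitude -sqrt(2)*I/2 on |001>, sqrt(2)*I/2 on |011>, and 0 on every other basis state.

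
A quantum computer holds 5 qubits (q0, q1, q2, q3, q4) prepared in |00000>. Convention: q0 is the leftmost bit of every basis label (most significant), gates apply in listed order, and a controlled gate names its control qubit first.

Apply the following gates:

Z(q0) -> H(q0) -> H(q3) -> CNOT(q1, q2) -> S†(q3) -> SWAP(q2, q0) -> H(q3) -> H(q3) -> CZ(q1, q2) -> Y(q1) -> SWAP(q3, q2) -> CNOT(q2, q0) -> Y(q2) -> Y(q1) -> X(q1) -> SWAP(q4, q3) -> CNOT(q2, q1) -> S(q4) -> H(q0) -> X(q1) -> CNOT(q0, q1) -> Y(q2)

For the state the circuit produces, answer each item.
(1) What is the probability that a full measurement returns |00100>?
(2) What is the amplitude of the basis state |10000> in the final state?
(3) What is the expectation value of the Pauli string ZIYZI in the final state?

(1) The probability of measuring |00100> is 1/8.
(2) The final state's coefficient on |10000> equals sqrt(2)/4.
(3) The expectation value of ZIYZI is 0.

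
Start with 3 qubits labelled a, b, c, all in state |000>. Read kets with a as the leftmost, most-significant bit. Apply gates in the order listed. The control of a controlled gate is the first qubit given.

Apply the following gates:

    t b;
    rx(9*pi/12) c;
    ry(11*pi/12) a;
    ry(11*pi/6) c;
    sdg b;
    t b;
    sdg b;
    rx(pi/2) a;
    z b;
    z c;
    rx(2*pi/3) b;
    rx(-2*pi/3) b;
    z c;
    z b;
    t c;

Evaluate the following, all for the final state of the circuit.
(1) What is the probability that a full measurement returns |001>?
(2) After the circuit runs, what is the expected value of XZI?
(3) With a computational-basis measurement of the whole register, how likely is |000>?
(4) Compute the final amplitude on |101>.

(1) A full measurement returns |001> with probability sqrt(6)/16 + 1/4. Key observation: gates 9-14 undo each other exactly, leaving only the rest of the circuit to track.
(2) In the final state, XZI has expectation -sqrt(2)/4 + sqrt(6)/4.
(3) The probability of measuring |000> is 1/4 - sqrt(6)/16.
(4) The amplitude on |101> is (-sqrt(6) + sqrt(2) + 2*sqrt(3) + sqrt(2)*I + sqrt(6)*I + 6*I)*exp(I*pi/4)/16.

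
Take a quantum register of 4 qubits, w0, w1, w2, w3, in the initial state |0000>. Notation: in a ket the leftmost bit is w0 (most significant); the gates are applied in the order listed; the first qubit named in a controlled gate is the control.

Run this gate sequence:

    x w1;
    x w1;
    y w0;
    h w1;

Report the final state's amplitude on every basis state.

The final amplitudes are sqrt(2)*I/2 on |1000>, sqrt(2)*I/2 on |1100>, and 0 on every other basis state. Key observation: gates 1-2 undo each other exactly, leaving only the rest of the circuit to track.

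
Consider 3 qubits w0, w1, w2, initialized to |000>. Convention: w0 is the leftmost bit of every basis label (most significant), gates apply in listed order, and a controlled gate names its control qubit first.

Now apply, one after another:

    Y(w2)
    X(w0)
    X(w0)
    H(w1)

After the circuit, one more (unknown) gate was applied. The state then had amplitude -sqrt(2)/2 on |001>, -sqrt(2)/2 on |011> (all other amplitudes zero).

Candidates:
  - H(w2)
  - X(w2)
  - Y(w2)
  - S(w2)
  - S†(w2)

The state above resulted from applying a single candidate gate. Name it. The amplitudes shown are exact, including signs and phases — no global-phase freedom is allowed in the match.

The applied gate was S(w2).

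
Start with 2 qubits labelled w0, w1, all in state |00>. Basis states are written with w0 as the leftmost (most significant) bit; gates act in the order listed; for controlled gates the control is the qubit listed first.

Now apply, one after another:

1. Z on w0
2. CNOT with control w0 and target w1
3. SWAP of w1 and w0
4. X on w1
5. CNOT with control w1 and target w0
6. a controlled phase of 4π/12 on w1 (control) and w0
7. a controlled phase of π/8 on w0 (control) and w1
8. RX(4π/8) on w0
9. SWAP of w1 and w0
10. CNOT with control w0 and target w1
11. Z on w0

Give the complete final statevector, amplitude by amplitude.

The resulting statevector has amplitude 0 on |00>, 0 on |01>, -sqrt(2)*exp(11*I*pi/24)/2 on |10>, sqrt(2)*exp(23*I*pi/24)/2 on |11>.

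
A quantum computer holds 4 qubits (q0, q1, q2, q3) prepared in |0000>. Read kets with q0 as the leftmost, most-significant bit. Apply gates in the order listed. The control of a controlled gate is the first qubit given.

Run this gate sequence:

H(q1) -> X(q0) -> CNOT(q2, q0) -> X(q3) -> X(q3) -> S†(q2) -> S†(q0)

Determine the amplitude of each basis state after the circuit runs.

The final amplitudes are -sqrt(2)*I/2 on |1000>, -sqrt(2)*I/2 on |1100>, and 0 on every other basis state. Key observation: gates 4-5 undo each other exactly, leaving only the rest of the circuit to track.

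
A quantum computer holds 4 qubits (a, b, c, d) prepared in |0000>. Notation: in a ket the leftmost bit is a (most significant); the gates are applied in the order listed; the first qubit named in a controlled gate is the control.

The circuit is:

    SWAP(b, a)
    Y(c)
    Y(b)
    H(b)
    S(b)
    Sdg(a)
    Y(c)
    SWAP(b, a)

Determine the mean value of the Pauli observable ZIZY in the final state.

In the final state, ZIZY has expectation 0.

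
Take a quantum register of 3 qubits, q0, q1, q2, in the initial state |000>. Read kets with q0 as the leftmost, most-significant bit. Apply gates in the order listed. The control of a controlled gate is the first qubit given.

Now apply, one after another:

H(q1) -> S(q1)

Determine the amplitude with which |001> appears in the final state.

The final state's coefficient on |001> equals 0.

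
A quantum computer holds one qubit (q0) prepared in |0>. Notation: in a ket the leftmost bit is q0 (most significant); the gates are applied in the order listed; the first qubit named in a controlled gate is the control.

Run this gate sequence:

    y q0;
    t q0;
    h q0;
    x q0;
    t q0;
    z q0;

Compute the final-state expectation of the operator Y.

The expectation value of Y is sqrt(2)/2.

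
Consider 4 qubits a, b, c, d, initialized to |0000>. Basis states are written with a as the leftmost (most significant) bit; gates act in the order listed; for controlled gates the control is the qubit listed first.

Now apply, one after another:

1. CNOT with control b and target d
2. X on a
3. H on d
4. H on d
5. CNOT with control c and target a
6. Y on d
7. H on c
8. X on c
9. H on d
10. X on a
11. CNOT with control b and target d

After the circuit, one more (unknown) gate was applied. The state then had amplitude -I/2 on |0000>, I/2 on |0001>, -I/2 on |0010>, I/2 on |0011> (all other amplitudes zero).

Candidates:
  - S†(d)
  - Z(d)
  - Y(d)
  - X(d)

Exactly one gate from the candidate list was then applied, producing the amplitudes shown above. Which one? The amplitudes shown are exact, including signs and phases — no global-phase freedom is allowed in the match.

The unique candidate consistent with the amplitudes is X(d).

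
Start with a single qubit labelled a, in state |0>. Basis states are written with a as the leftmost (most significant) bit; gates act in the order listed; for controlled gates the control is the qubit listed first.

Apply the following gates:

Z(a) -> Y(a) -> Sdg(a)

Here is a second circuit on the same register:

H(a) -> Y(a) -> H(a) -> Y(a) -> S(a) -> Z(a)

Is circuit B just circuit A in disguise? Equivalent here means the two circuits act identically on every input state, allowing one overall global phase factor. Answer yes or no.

No — the two circuits implement different unitaries, even allowing a global phase.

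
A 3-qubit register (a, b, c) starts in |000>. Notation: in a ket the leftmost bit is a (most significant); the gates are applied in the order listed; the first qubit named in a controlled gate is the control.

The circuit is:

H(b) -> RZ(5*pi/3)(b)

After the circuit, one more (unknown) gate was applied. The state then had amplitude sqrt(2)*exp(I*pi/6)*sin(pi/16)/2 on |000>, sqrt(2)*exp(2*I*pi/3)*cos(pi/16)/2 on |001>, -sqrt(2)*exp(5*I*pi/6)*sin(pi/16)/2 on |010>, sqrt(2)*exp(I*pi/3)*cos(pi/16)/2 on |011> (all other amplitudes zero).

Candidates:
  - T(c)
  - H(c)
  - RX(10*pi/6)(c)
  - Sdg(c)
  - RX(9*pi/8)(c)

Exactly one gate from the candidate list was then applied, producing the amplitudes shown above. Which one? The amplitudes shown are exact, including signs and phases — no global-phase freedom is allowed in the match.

It was RX(9*pi/8)(c) that produced the state shown.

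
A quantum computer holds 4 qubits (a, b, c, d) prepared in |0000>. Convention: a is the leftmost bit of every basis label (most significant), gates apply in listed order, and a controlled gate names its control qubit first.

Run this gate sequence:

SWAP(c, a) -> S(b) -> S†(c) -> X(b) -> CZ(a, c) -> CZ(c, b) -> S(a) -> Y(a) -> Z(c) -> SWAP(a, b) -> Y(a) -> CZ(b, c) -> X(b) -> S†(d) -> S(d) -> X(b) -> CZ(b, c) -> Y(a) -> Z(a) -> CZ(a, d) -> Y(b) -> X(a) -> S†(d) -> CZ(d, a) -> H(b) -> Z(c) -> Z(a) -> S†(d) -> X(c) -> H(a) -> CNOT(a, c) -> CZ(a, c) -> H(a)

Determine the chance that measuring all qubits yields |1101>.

A full measurement returns |1101> with probability 0. Key observation: steps 11-18 multiply out to the identity, so the circuit reduces to the remaining gates.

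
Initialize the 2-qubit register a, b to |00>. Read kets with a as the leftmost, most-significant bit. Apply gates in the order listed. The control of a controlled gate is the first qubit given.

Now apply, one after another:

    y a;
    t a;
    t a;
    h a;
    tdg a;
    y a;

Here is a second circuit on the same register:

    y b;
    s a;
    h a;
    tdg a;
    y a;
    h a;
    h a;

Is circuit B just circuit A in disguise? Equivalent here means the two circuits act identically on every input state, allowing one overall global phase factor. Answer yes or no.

No, they are not equivalent — no single phase factor reconciles the two unitaries.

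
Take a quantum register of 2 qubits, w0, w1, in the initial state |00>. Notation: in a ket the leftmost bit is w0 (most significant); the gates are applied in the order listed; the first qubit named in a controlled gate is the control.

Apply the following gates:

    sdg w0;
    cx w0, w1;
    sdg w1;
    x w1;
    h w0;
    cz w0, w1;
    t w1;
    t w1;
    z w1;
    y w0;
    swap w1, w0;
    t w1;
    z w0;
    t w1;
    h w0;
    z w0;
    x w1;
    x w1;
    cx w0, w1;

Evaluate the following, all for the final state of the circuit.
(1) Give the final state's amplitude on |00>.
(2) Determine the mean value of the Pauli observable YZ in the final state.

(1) The amplitude on |00> is -1/2.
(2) The observable YZ averages to 1.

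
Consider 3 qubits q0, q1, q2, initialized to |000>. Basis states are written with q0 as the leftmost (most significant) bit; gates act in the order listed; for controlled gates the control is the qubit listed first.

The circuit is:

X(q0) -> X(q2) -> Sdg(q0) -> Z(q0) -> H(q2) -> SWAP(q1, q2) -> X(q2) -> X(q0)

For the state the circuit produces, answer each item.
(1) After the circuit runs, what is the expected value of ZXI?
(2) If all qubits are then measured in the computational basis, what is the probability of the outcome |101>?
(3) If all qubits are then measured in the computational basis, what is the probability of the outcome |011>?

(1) The observable ZXI averages to -1.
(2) The probability of measuring |101> is 0.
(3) A full measurement returns |011> with probability 1/2.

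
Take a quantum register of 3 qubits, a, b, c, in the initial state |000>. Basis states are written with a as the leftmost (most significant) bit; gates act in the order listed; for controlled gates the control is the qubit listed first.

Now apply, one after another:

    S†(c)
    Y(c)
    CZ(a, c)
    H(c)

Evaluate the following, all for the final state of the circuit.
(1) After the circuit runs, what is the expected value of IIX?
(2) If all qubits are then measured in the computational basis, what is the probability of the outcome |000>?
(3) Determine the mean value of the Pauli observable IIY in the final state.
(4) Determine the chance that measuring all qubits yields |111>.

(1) The observable IIX averages to -1.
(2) A full measurement returns |000> with probability 1/2.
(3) In the final state, IIY has expectation 0.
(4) The probability of measuring |111> is 0.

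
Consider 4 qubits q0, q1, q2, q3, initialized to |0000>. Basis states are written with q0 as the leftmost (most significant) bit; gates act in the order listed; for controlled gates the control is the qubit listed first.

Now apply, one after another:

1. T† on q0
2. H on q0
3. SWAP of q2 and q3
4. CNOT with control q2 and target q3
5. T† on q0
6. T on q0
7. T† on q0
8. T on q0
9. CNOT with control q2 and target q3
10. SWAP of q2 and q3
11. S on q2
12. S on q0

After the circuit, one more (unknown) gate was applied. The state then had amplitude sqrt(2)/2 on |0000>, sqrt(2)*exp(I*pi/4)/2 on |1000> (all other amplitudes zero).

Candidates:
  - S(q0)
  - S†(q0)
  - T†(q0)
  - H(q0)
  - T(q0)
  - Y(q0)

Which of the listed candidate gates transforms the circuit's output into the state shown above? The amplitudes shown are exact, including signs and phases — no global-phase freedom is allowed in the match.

The applied gate was T†(q0). Key observation: steps 3-10 multiply out to the identity, so the circuit reduces to the remaining gates.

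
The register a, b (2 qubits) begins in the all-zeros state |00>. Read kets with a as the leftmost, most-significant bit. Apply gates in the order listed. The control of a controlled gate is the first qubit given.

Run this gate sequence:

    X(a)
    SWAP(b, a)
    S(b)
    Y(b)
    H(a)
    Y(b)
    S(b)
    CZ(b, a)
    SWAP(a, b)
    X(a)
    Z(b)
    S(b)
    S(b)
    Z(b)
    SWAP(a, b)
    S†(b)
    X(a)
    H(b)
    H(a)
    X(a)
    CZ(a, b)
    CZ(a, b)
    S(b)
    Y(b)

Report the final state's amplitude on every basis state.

After the circuit, the state carries amplitude 0 on |00>, 0 on |01>, -sqrt(2)/2 on |10>, -sqrt(2)*I/2 on |11>. Key observation: gates 21-22 undo each other exactly, leaving only the rest of the circuit to track.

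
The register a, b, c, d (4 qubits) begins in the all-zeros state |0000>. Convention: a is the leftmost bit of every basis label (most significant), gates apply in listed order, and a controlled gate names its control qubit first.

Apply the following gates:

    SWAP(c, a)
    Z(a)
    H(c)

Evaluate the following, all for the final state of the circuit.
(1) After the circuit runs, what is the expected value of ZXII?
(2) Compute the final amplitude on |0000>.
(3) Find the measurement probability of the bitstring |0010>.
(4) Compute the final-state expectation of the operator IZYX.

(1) The observable ZXII averages to 0.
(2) The amplitude on |0000> is sqrt(2)/2.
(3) The probability of measuring |0010> is 1/2.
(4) In the final state, IZYX has expectation 0.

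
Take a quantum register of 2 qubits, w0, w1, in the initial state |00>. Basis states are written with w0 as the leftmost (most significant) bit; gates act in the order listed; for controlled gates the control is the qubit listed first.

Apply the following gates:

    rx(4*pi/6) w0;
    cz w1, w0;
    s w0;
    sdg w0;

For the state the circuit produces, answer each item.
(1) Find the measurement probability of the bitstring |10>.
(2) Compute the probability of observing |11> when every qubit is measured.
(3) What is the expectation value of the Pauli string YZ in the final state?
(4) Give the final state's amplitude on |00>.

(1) A full measurement returns |10> with probability 3/4. Key observation: steps 3-4 multiply out to the identity, so the circuit reduces to the remaining gates.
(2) A full measurement returns |11> with probability 0.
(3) The expectation value of YZ is -sqrt(3)/2.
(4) |00> carries amplitude 1/2 in the final state.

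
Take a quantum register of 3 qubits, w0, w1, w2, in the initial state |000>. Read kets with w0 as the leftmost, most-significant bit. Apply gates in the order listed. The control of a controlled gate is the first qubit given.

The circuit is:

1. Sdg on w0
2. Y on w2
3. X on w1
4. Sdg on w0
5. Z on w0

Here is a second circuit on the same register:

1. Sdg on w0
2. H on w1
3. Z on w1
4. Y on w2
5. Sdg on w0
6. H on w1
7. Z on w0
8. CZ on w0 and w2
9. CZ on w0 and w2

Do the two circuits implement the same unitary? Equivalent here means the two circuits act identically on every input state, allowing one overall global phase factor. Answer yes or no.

Yes — the two circuits implement the same unitary up to a global phase.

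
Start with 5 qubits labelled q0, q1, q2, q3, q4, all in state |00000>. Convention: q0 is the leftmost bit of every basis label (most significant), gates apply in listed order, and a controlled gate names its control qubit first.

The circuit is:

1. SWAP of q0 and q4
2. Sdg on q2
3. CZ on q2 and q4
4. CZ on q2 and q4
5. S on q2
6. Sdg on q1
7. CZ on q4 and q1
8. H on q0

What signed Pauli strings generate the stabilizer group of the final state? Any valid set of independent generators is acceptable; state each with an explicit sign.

The final state is stabilized by the group generated by +XIIII, +IZIII, +IIZII, +IIIZI, +IIIIZ; other independent generating sets are equally valid. Key observation: steps 2-5 multiply out to the identity, so the circuit reduces to the remaining gates.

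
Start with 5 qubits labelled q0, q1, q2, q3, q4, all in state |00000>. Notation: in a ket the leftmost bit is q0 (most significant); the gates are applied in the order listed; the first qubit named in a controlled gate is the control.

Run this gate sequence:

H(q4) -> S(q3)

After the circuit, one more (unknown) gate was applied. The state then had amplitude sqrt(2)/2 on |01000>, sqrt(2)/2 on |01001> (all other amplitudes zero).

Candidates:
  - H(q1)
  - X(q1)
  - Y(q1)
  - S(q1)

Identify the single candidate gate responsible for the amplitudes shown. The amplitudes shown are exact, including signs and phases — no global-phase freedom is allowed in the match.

The applied gate was X(q1).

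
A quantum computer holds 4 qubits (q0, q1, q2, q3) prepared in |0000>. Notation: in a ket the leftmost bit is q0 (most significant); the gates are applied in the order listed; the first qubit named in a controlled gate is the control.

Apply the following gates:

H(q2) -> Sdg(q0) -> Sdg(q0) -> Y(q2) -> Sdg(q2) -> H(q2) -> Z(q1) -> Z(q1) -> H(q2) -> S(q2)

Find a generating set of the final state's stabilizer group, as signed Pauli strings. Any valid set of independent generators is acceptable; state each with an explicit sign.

One valid set of independent stabilizer generators is -IIXI, +ZIII, +IZII, +IIIZ (any independent generating set of the same group is equally correct). Key observation: gates 5-10 undo each other exactly, leaving only the rest of the circuit to track.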